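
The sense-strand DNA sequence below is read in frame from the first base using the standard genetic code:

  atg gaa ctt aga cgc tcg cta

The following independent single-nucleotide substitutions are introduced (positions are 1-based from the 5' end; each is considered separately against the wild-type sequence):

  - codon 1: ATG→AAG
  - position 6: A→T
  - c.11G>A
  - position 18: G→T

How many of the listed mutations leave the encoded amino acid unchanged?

1

Codon 1: ATG (Met) → AAG (Lys) — missense.
Codon 2: GAA (Glu) → GAT (Asp) — missense.
Codon 4: AGA (Arg) → AAA (Lys) — missense.
Codon 6: TCG (Ser) → TCT (Ser) — synonymous.
Synonymous: 1 of 4.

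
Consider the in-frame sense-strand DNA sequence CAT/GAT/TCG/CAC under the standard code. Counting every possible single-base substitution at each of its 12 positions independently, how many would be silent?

Codon 1 (CAT, His): 1 synonymous substitution.
Codon 2 (GAT, Asp): 1 synonymous substitution.
Codon 3 (TCG, Ser): 3 synonymous substitutions.
Codon 4 (CAC, His): 1 synonymous substitution.
Total: 1 + 1 + 3 + 1 = 6.

6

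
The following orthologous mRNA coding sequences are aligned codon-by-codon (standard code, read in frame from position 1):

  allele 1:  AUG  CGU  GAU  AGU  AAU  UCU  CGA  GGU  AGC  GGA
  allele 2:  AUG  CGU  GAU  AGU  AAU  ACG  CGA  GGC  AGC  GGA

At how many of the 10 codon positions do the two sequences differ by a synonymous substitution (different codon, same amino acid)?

1

Codon 1: AUG Met / AUG Met — identical.
Codon 2: CGU Arg / CGU Arg — identical.
Codon 3: GAU Asp / GAU Asp — identical.
Codon 4: AGU Ser / AGU Ser — identical.
Codon 5: AAU Asn / AAU Asn — identical.
Codon 6: UCU Ser / ACG Thr — nonsynonymous.
Codon 7: CGA Arg / CGA Arg — identical.
Codon 8: GGU Gly / GGC Gly — synonymous.
Codon 9: AGC Ser / AGC Ser — identical.
Codon 10: GGA Gly / GGA Gly — identical.
Synonymous differences: 1.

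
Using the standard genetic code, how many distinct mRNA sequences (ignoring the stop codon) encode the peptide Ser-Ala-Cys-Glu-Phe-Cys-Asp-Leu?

Ser: 6 codons.
Ala: 4 codons.
Cys: 2 codons.
Glu: 2 codons.
Phe: 2 codons.
Cys: 2 codons.
Asp: 2 codons.
Leu: 6 codons.
6 × 4 × 2 × 2 × 2 × 2 × 2 × 6 = 4608.

4608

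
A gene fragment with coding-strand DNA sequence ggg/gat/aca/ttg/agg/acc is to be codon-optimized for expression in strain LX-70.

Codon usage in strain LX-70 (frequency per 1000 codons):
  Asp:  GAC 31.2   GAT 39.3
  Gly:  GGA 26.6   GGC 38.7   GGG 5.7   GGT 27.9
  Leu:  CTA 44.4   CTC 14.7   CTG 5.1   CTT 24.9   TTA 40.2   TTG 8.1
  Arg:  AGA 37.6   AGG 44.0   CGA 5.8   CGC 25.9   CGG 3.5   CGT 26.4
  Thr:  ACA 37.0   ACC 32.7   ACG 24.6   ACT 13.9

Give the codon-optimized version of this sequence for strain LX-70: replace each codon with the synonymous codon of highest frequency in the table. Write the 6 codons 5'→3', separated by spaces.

GGC GAT ACA CTA AGG ACA

Codon 1 (Gly): best is GGC at 38.7.
Codon 2 (Asp): best is GAT at 39.3.
Codon 3 (Thr): best is ACA at 37.0.
Codon 4 (Leu): best is CTA at 44.4.
Codon 5 (Arg): best is AGG at 44.0.
Codon 6 (Thr): best is ACA at 37.0.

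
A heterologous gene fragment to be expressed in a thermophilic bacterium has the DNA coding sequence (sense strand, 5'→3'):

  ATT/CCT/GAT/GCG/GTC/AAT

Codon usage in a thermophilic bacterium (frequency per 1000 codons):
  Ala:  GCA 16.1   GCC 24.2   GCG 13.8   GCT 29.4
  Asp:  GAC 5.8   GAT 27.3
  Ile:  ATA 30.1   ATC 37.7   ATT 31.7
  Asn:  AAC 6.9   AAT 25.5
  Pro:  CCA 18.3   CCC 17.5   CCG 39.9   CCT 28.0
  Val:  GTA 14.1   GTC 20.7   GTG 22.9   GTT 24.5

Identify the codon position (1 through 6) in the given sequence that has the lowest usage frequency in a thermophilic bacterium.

Codon 1 ATT (Ile): 31.7 per 1000.
Codon 2 CCT (Pro): 28.0 per 1000.
Codon 3 GAT (Asp): 27.3 per 1000.
Codon 4 GCG (Ala): 13.8 per 1000.
Codon 5 GTC (Val): 20.7 per 1000.
Codon 6 AAT (Asn): 25.5 per 1000.
Lowest frequency is 13.8 at codon 4.

4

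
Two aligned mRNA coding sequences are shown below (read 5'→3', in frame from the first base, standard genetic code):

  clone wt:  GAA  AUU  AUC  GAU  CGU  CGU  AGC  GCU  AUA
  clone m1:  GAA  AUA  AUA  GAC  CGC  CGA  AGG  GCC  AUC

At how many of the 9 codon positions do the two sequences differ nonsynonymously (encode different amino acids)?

Codon 1: GAA Glu / GAA Glu — identical.
Codon 2: AUU Ile / AUA Ile — synonymous.
Codon 3: AUC Ile / AUA Ile — synonymous.
Codon 4: GAU Asp / GAC Asp — synonymous.
Codon 5: CGU Arg / CGC Arg — synonymous.
Codon 6: CGU Arg / CGA Arg — synonymous.
Codon 7: AGC Ser / AGG Arg — nonsynonymous.
Codon 8: GCU Ala / GCC Ala — synonymous.
Codon 9: AUA Ile / AUC Ile — synonymous.
Nonsynonymous differences: 1.

1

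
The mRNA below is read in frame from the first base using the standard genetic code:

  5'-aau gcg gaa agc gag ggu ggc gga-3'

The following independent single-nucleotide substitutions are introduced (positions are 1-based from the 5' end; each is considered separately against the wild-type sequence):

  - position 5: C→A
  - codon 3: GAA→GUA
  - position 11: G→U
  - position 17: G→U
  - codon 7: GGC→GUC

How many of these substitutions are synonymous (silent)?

Codon 2: GCG (Ala) → GAG (Glu) — missense.
Codon 3: GAA (Glu) → GUA (Val) — missense.
Codon 4: AGC (Ser) → AUC (Ile) — missense.
Codon 6: GGU (Gly) → GUU (Val) — missense.
Codon 7: GGC (Gly) → GUC (Val) — missense.
Synonymous: 0 of 5.

0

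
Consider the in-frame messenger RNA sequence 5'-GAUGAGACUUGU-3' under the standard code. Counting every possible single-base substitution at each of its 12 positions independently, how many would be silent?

6

Codon 1 (GAU, Asp): 1 synonymous substitution.
Codon 2 (GAG, Glu): 1 synonymous substitution.
Codon 3 (ACU, Thr): 3 synonymous substitutions.
Codon 4 (UGU, Cys): 1 synonymous substitution.
Total: 1 + 1 + 3 + 1 = 6.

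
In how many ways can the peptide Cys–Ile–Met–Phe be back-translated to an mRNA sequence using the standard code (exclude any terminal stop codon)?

Cys: 2 codons.
Ile: 3 codons.
Met: 1 codon.
Phe: 2 codons.
2 × 3 × 1 × 2 = 12.

12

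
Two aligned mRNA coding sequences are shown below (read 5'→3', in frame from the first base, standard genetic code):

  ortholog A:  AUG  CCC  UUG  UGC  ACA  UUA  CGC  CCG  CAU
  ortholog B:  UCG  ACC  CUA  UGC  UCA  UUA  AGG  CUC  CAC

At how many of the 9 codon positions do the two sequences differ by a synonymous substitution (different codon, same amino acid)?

Codon 1: AUG Met / UCG Ser — nonsynonymous.
Codon 2: CCC Pro / ACC Thr — nonsynonymous.
Codon 3: UUG Leu / CUA Leu — synonymous.
Codon 4: UGC Cys / UGC Cys — identical.
Codon 5: ACA Thr / UCA Ser — nonsynonymous.
Codon 6: UUA Leu / UUA Leu — identical.
Codon 7: CGC Arg / AGG Arg — synonymous.
Codon 8: CCG Pro / CUC Leu — nonsynonymous.
Codon 9: CAU His / CAC His — synonymous.
Synonymous differences: 3.

3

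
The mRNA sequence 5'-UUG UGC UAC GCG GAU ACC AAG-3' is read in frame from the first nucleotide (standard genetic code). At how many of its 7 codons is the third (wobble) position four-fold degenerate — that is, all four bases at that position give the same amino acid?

Codon 1 UUG (Leu): third position 2-fold.
Codon 2 UGC (Cys): third position 2-fold.
Codon 3 UAC (Tyr): third position 2-fold.
Codon 4 GCG (Ala): third position 4-fold.
Codon 5 GAU (Asp): third position 2-fold.
Codon 6 ACC (Thr): third position 4-fold.
Codon 7 AAG (Lys): third position 2-fold.
Four-fold degenerate third positions: 2.

2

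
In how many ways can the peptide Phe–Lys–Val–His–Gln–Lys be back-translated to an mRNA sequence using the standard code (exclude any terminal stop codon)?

128

Phe: 2 codons.
Lys: 2 codons.
Val: 4 codons.
His: 2 codons.
Gln: 2 codons.
Lys: 2 codons.
2 × 2 × 4 × 2 × 2 × 2 = 128.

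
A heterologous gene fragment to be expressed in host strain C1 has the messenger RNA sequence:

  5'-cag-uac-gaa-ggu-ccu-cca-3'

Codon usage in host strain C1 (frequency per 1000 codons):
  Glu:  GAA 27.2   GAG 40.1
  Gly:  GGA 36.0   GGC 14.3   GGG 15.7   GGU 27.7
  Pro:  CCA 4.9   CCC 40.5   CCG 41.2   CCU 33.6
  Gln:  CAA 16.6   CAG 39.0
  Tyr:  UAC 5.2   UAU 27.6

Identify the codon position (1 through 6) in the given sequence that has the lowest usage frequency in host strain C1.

6

Codon 1 CAG (Gln): 39.0 per 1000.
Codon 2 UAC (Tyr): 5.2 per 1000.
Codon 3 GAA (Glu): 27.2 per 1000.
Codon 4 GGU (Gly): 27.7 per 1000.
Codon 5 CCU (Pro): 33.6 per 1000.
Codon 6 CCA (Pro): 4.9 per 1000.
Lowest frequency is 4.9 at codon 6.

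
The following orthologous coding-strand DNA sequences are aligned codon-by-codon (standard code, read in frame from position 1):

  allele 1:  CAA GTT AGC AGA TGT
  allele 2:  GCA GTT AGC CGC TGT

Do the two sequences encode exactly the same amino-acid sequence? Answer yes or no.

no

Codon 1: CAA Gln / GCA Ala — nonsynonymous.
Codon 2: GTT Val / GTT Val — identical.
Codon 3: AGC Ser / AGC Ser — identical.
Codon 4: AGA Arg / CGC Arg — synonymous.
Codon 5: TGT Cys / TGT Cys — identical.
Nonsynonymous differences: 1 → different protein.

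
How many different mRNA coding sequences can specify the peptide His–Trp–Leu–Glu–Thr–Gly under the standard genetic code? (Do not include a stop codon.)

384

His: 2 codons.
Trp: 1 codon.
Leu: 6 codons.
Glu: 2 codons.
Thr: 4 codons.
Gly: 4 codons.
2 × 1 × 6 × 2 × 4 × 4 = 384.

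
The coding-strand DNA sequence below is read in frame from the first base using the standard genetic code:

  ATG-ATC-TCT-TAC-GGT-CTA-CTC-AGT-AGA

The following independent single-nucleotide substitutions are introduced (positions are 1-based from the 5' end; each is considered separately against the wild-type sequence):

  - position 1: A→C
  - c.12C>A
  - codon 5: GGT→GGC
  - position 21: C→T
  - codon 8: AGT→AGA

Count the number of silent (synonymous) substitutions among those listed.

Codon 1: ATG (Met) → CTG (Leu) — missense.
Codon 4: TAC (Tyr) → TAA (Stop) — nonsense.
Codon 5: GGT (Gly) → GGC (Gly) — synonymous.
Codon 7: CTC (Leu) → CTT (Leu) — synonymous.
Codon 8: AGT (Ser) → AGA (Arg) — missense.
Synonymous: 2 of 5.

2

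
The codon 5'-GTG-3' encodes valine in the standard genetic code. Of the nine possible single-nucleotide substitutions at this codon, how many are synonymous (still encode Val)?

Position 1: none → 0 synonymous.
Position 2: none → 0 synonymous.
Position 3: GTT, GTC, GTA → 3 synonymous.
Total: 0 + 0 + 3 = 3.

3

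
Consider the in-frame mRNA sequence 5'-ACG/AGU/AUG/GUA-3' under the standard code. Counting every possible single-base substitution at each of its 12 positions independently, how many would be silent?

Codon 1 (ACG, Thr): 3 synonymous substitutions.
Codon 2 (AGU, Ser): 1 synonymous substitution.
Codon 3 (AUG, Met): 0 synonymous substitutions.
Codon 4 (GUA, Val): 3 synonymous substitutions.
Total: 3 + 1 + 0 + 3 = 7.

7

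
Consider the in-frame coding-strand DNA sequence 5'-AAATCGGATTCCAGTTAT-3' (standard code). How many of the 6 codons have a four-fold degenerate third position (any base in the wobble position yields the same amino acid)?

Codon 1 AAA (Lys): third position 2-fold.
Codon 2 TCG (Ser): third position 4-fold.
Codon 3 GAT (Asp): third position 2-fold.
Codon 4 TCC (Ser): third position 4-fold.
Codon 5 AGT (Ser): third position 2-fold.
Codon 6 TAT (Tyr): third position 2-fold.
Four-fold degenerate third positions: 2.

2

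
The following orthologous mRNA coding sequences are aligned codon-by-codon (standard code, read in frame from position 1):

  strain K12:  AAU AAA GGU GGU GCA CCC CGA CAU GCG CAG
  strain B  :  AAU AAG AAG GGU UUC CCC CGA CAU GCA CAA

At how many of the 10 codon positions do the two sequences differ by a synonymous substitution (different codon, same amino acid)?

3

Codon 1: AAU Asn / AAU Asn — identical.
Codon 2: AAA Lys / AAG Lys — synonymous.
Codon 3: GGU Gly / AAG Lys — nonsynonymous.
Codon 4: GGU Gly / GGU Gly — identical.
Codon 5: GCA Ala / UUC Phe — nonsynonymous.
Codon 6: CCC Pro / CCC Pro — identical.
Codon 7: CGA Arg / CGA Arg — identical.
Codon 8: CAU His / CAU His — identical.
Codon 9: GCG Ala / GCA Ala — synonymous.
Codon 10: CAG Gln / CAA Gln — synonymous.
Synonymous differences: 3.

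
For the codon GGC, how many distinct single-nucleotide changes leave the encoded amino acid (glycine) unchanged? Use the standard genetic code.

3

Position 1: none → 0 synonymous.
Position 2: none → 0 synonymous.
Position 3: GGU, GGA, GGG → 3 synonymous.
Total: 0 + 0 + 3 = 3.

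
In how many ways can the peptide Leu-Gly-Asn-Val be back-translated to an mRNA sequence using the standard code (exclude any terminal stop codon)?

Leu: 6 codons.
Gly: 4 codons.
Asn: 2 codons.
Val: 4 codons.
6 × 4 × 2 × 4 = 192.

192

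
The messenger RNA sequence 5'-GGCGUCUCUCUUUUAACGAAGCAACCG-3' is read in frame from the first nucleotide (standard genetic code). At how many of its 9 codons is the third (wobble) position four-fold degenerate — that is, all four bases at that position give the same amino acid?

Codon 1 GGC (Gly): third position 4-fold.
Codon 2 GUC (Val): third position 4-fold.
Codon 3 UCU (Ser): third position 4-fold.
Codon 4 CUU (Leu): third position 4-fold.
Codon 5 UUA (Leu): third position 2-fold.
Codon 6 ACG (Thr): third position 4-fold.
Codon 7 AAG (Lys): third position 2-fold.
Codon 8 CAA (Gln): third position 2-fold.
Codon 9 CCG (Pro): third position 4-fold.
Four-fold degenerate third positions: 6.

6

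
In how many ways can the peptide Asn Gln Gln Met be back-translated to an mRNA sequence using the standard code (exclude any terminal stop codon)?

Asn: 2 codons.
Gln: 2 codons.
Gln: 2 codons.
Met: 1 codon.
2 × 2 × 2 × 1 = 8.

8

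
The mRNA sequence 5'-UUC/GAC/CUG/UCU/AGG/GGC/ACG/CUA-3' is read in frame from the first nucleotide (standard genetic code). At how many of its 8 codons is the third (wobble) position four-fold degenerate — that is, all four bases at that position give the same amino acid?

5

Codon 1 UUC (Phe): third position 2-fold.
Codon 2 GAC (Asp): third position 2-fold.
Codon 3 CUG (Leu): third position 4-fold.
Codon 4 UCU (Ser): third position 4-fold.
Codon 5 AGG (Arg): third position 2-fold.
Codon 6 GGC (Gly): third position 4-fold.
Codon 7 ACG (Thr): third position 4-fold.
Codon 8 CUA (Leu): third position 4-fold.
Four-fold degenerate third positions: 5.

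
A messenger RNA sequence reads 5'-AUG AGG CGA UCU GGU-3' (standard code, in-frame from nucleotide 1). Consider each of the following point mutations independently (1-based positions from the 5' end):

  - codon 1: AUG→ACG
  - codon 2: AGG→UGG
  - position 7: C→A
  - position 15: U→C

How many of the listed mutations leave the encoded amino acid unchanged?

Codon 1: AUG (Met) → ACG (Thr) — missense.
Codon 2: AGG (Arg) → UGG (Trp) — missense.
Codon 3: CGA (Arg) → AGA (Arg) — synonymous.
Codon 5: GGU (Gly) → GGC (Gly) — synonymous.
Synonymous: 2 of 4.

2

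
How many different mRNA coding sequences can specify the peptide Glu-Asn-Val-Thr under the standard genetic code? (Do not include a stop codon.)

64

Glu: 2 codons.
Asn: 2 codons.
Val: 4 codons.
Thr: 4 codons.
2 × 2 × 4 × 4 = 64.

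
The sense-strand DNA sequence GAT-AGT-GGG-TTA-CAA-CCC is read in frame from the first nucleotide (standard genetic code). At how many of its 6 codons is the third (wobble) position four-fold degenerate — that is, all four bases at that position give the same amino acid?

Codon 1 GAT (Asp): third position 2-fold.
Codon 2 AGT (Ser): third position 2-fold.
Codon 3 GGG (Gly): third position 4-fold.
Codon 4 TTA (Leu): third position 2-fold.
Codon 5 CAA (Gln): third position 2-fold.
Codon 6 CCC (Pro): third position 4-fold.
Four-fold degenerate third positions: 2.

2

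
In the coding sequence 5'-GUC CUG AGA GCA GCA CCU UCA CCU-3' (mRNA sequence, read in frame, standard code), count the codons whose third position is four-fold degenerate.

7

Codon 1 GUC (Val): third position 4-fold.
Codon 2 CUG (Leu): third position 4-fold.
Codon 3 AGA (Arg): third position 2-fold.
Codon 4 GCA (Ala): third position 4-fold.
Codon 5 GCA (Ala): third position 4-fold.
Codon 6 CCU (Pro): third position 4-fold.
Codon 7 UCA (Ser): third position 4-fold.
Codon 8 CCU (Pro): third position 4-fold.
Four-fold degenerate third positions: 7.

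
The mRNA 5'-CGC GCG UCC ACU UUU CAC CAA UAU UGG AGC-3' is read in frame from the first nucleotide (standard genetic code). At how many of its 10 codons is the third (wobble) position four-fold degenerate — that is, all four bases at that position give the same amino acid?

Codon 1 CGC (Arg): third position 4-fold.
Codon 2 GCG (Ala): third position 4-fold.
Codon 3 UCC (Ser): third position 4-fold.
Codon 4 ACU (Thr): third position 4-fold.
Codon 5 UUU (Phe): third position 2-fold.
Codon 6 CAC (His): third position 2-fold.
Codon 7 CAA (Gln): third position 2-fold.
Codon 8 UAU (Tyr): third position 2-fold.
Codon 9 UGG (Trp): third position 1-fold.
Codon 10 AGC (Ser): third position 2-fold.
Four-fold degenerate third positions: 4.

4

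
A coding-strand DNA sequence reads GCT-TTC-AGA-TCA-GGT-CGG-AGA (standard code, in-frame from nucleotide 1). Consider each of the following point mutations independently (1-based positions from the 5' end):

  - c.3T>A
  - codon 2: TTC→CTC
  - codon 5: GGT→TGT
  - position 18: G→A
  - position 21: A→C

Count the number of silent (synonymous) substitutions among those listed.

Codon 1: GCT (Ala) → GCA (Ala) — synonymous.
Codon 2: TTC (Phe) → CTC (Leu) — missense.
Codon 5: GGT (Gly) → TGT (Cys) — missense.
Codon 6: CGG (Arg) → CGA (Arg) — synonymous.
Codon 7: AGA (Arg) → AGC (Ser) — missense.
Synonymous: 2 of 5.

2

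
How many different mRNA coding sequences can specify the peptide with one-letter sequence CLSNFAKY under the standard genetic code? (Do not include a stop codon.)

Cys: 2 codons.
Leu: 6 codons.
Ser: 6 codons.
Asn: 2 codons.
Phe: 2 codons.
Ala: 4 codons.
Lys: 2 codons.
Tyr: 2 codons.
2 × 6 × 6 × 2 × 2 × 4 × 2 × 2 = 4608.

4608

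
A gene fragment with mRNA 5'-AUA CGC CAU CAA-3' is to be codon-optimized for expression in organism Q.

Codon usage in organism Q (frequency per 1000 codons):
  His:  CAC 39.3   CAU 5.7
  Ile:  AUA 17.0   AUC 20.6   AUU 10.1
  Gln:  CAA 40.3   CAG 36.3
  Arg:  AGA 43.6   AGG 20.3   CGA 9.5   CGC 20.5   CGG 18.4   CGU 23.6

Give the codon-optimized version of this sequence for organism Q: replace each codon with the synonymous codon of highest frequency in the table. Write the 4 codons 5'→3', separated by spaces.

Codon 1 (Ile): best is AUC at 20.6.
Codon 2 (Arg): best is AGA at 43.6.
Codon 3 (His): best is CAC at 39.3.
Codon 4 (Gln): best is CAA at 40.3.

AUC AGA CAC CAA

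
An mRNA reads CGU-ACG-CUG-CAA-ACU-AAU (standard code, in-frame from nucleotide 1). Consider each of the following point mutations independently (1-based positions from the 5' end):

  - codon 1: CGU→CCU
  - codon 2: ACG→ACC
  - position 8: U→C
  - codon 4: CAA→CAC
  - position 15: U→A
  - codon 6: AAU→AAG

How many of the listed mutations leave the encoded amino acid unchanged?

2

Codon 1: CGU (Arg) → CCU (Pro) — missense.
Codon 2: ACG (Thr) → ACC (Thr) — synonymous.
Codon 3: CUG (Leu) → CCG (Pro) — missense.
Codon 4: CAA (Gln) → CAC (His) — missense.
Codon 5: ACU (Thr) → ACA (Thr) — synonymous.
Codon 6: AAU (Asn) → AAG (Lys) — missense.
Synonymous: 2 of 6.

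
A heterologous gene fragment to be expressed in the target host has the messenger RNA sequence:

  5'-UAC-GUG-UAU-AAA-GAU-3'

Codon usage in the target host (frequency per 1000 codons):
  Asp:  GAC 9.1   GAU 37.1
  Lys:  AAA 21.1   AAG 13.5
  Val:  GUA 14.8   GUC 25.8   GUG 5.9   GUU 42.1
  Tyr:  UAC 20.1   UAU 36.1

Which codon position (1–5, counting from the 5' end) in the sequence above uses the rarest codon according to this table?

Codon 1 UAC (Tyr): 20.1 per 1000.
Codon 2 GUG (Val): 5.9 per 1000.
Codon 3 UAU (Tyr): 36.1 per 1000.
Codon 4 AAA (Lys): 21.1 per 1000.
Codon 5 GAU (Asp): 37.1 per 1000.
Lowest frequency is 5.9 at codon 2.

2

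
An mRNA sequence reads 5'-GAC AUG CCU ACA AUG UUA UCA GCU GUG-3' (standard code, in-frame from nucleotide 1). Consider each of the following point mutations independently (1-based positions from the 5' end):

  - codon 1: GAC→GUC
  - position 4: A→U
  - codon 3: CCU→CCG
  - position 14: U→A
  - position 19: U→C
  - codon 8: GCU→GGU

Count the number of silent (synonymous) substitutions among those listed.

1

Codon 1: GAC (Asp) → GUC (Val) — missense.
Codon 2: AUG (Met) → UUG (Leu) — missense.
Codon 3: CCU (Pro) → CCG (Pro) — synonymous.
Codon 5: AUG (Met) → AAG (Lys) — missense.
Codon 7: UCA (Ser) → CCA (Pro) — missense.
Codon 8: GCU (Ala) → GGU (Gly) — missense.
Synonymous: 1 of 6.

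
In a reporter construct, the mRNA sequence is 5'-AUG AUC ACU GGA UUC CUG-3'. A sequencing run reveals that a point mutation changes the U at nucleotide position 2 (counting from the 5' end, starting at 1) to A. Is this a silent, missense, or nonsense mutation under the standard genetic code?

Position 2 falls in codon 1: AUG → Met.
After the substitution the codon is AAG → Lys.
Met ≠ Lys, so this is a missense mutation.

missense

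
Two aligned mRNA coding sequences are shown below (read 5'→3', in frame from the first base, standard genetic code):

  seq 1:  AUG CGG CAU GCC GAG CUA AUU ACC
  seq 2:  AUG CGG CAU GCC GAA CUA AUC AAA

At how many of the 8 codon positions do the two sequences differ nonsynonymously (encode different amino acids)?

1

Codon 1: AUG Met / AUG Met — identical.
Codon 2: CGG Arg / CGG Arg — identical.
Codon 3: CAU His / CAU His — identical.
Codon 4: GCC Ala / GCC Ala — identical.
Codon 5: GAG Glu / GAA Glu — synonymous.
Codon 6: CUA Leu / CUA Leu — identical.
Codon 7: AUU Ile / AUC Ile — synonymous.
Codon 8: ACC Thr / AAA Lys — nonsynonymous.
Nonsynonymous differences: 1.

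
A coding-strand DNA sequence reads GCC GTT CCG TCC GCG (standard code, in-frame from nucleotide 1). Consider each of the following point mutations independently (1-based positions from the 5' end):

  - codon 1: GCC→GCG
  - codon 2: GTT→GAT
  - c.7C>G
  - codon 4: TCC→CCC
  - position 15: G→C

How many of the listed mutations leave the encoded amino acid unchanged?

Codon 1: GCC (Ala) → GCG (Ala) — synonymous.
Codon 2: GTT (Val) → GAT (Asp) — missense.
Codon 3: CCG (Pro) → GCG (Ala) — missense.
Codon 4: TCC (Ser) → CCC (Pro) — missense.
Codon 5: GCG (Ala) → GCC (Ala) — synonymous.
Synonymous: 2 of 5.

2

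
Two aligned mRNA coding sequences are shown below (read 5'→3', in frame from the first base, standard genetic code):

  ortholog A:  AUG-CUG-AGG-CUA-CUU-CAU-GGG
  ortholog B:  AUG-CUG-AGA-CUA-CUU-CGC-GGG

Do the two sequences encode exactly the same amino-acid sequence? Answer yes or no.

Codon 1: AUG Met / AUG Met — identical.
Codon 2: CUG Leu / CUG Leu — identical.
Codon 3: AGG Arg / AGA Arg — synonymous.
Codon 4: CUA Leu / CUA Leu — identical.
Codon 5: CUU Leu / CUU Leu — identical.
Codon 6: CAU His / CGC Arg — nonsynonymous.
Codon 7: GGG Gly / GGG Gly — identical.
Nonsynonymous differences: 1 → different protein.

no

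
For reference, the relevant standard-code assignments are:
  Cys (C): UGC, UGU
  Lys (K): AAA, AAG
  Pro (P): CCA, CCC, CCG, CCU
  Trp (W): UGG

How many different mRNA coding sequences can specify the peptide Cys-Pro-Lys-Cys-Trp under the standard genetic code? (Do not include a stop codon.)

32

Cys: 2 codons.
Pro: 4 codons.
Lys: 2 codons.
Cys: 2 codons.
Trp: 1 codon.
2 × 4 × 2 × 2 × 1 = 32.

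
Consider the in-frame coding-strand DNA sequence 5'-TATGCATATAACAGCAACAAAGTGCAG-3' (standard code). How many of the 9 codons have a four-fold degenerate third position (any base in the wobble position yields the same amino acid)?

2

Codon 1 TAT (Tyr): third position 2-fold.
Codon 2 GCA (Ala): third position 4-fold.
Codon 3 TAT (Tyr): third position 2-fold.
Codon 4 AAC (Asn): third position 2-fold.
Codon 5 AGC (Ser): third position 2-fold.
Codon 6 AAC (Asn): third position 2-fold.
Codon 7 AAA (Lys): third position 2-fold.
Codon 8 GTG (Val): third position 4-fold.
Codon 9 CAG (Gln): third position 2-fold.
Four-fold degenerate third positions: 2.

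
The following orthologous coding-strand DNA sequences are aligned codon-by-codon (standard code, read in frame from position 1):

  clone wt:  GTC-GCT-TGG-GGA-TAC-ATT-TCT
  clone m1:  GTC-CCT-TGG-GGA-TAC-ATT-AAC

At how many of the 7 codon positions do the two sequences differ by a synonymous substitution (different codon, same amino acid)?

Codon 1: GTC Val / GTC Val — identical.
Codon 2: GCT Ala / CCT Pro — nonsynonymous.
Codon 3: TGG Trp / TGG Trp — identical.
Codon 4: GGA Gly / GGA Gly — identical.
Codon 5: TAC Tyr / TAC Tyr — identical.
Codon 6: ATT Ile / ATT Ile — identical.
Codon 7: TCT Ser / AAC Asn — nonsynonymous.
Synonymous differences: 0.

0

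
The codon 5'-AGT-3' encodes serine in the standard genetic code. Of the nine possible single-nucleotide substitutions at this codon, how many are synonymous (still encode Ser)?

Position 1: none → 0 synonymous.
Position 2: none → 0 synonymous.
Position 3: AGC → 1 synonymous.
Total: 0 + 0 + 1 = 1.

1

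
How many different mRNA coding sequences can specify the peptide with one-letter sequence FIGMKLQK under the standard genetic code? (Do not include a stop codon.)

1152

Phe: 2 codons.
Ile: 3 codons.
Gly: 4 codons.
Met: 1 codon.
Lys: 2 codons.
Leu: 6 codons.
Gln: 2 codons.
Lys: 2 codons.
2 × 3 × 4 × 1 × 2 × 6 × 2 × 2 = 1152.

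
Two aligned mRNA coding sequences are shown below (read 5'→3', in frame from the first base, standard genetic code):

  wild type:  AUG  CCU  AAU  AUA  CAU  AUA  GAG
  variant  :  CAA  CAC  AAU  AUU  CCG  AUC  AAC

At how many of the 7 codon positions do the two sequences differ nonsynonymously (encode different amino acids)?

4

Codon 1: AUG Met / CAA Gln — nonsynonymous.
Codon 2: CCU Pro / CAC His — nonsynonymous.
Codon 3: AAU Asn / AAU Asn — identical.
Codon 4: AUA Ile / AUU Ile — synonymous.
Codon 5: CAU His / CCG Pro — nonsynonymous.
Codon 6: AUA Ile / AUC Ile — synonymous.
Codon 7: GAG Glu / AAC Asn — nonsynonymous.
Nonsynonymous differences: 4.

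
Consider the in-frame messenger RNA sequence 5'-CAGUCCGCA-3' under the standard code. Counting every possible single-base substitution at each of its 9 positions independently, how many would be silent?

Codon 1 (CAG, Gln): 1 synonymous substitution.
Codon 2 (UCC, Ser): 3 synonymous substitutions.
Codon 3 (GCA, Ala): 3 synonymous substitutions.
Total: 1 + 3 + 3 = 7.

7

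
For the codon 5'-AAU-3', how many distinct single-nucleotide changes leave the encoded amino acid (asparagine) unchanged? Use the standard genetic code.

1

Position 1: none → 0 synonymous.
Position 2: none → 0 synonymous.
Position 3: AAC → 1 synonymous.
Total: 0 + 0 + 1 = 1.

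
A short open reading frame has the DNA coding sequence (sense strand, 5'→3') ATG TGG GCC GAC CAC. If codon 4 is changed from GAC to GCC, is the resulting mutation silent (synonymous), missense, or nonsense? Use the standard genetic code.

Position 11 falls in codon 4: GAC → Asp.
After the substitution the codon is GCC → Ala.
Asp ≠ Ala, so this is a missense mutation.

missense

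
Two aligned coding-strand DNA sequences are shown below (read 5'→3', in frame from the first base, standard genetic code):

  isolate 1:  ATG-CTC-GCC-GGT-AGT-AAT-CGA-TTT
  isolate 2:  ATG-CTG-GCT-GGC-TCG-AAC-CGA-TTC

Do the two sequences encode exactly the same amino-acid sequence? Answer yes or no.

yes

Codon 1: ATG Met / ATG Met — identical.
Codon 2: CTC Leu / CTG Leu — synonymous.
Codon 3: GCC Ala / GCT Ala — synonymous.
Codon 4: GGT Gly / GGC Gly — synonymous.
Codon 5: AGT Ser / TCG Ser — synonymous.
Codon 6: AAT Asn / AAC Asn — synonymous.
Codon 7: CGA Arg / CGA Arg — identical.
Codon 8: TTT Phe / TTC Phe — synonymous.
Nonsynonymous differences: 0 → same protein.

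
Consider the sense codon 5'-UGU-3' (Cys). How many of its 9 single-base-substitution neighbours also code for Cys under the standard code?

Position 1: none → 0 synonymous.
Position 2: none → 0 synonymous.
Position 3: UGC → 1 synonymous.
Total: 0 + 0 + 1 = 1.

1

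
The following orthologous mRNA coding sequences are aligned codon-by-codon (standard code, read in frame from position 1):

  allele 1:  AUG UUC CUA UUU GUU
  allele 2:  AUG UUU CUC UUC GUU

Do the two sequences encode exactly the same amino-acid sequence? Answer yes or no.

Codon 1: AUG Met / AUG Met — identical.
Codon 2: UUC Phe / UUU Phe — synonymous.
Codon 3: CUA Leu / CUC Leu — synonymous.
Codon 4: UUU Phe / UUC Phe — synonymous.
Codon 5: GUU Val / GUU Val — identical.
Nonsynonymous differences: 0 → same protein.

yes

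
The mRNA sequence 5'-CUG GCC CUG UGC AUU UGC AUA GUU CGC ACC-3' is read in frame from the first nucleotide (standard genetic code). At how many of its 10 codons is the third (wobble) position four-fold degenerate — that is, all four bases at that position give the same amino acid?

Codon 1 CUG (Leu): third position 4-fold.
Codon 2 GCC (Ala): third position 4-fold.
Codon 3 CUG (Leu): third position 4-fold.
Codon 4 UGC (Cys): third position 2-fold.
Codon 5 AUU (Ile): third position 3-fold.
Codon 6 UGC (Cys): third position 2-fold.
Codon 7 AUA (Ile): third position 3-fold.
Codon 8 GUU (Val): third position 4-fold.
Codon 9 CGC (Arg): third position 4-fold.
Codon 10 ACC (Thr): third position 4-fold.
Four-fold degenerate third positions: 6.

6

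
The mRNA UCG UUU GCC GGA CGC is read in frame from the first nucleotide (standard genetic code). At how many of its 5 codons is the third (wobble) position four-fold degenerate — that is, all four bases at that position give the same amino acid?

Codon 1 UCG (Ser): third position 4-fold.
Codon 2 UUU (Phe): third position 2-fold.
Codon 3 GCC (Ala): third position 4-fold.
Codon 4 GGA (Gly): third position 4-fold.
Codon 5 CGC (Arg): third position 4-fold.
Four-fold degenerate third positions: 4.

4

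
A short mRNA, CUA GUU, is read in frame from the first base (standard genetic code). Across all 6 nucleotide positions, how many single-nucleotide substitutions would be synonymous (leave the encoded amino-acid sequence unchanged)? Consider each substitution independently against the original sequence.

7

Codon 1 (CUA, Leu): 4 synonymous substitutions.
Codon 2 (GUU, Val): 3 synonymous substitutions.
Total: 4 + 3 = 7.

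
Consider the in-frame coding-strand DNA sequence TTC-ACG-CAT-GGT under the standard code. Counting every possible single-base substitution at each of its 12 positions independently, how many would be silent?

Codon 1 (TTC, Phe): 1 synonymous substitution.
Codon 2 (ACG, Thr): 3 synonymous substitutions.
Codon 3 (CAT, His): 1 synonymous substitution.
Codon 4 (GGT, Gly): 3 synonymous substitutions.
Total: 1 + 3 + 1 + 3 = 8.

8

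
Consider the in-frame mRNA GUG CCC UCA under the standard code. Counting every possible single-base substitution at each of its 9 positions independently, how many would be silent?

9

Codon 1 (GUG, Val): 3 synonymous substitutions.
Codon 2 (CCC, Pro): 3 synonymous substitutions.
Codon 3 (UCA, Ser): 3 synonymous substitutions.
Total: 3 + 3 + 3 = 9.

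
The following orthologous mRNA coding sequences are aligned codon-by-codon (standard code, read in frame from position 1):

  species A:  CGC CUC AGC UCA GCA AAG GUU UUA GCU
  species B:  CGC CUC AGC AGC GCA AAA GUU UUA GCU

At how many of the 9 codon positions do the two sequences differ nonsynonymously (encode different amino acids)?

Codon 1: CGC Arg / CGC Arg — identical.
Codon 2: CUC Leu / CUC Leu — identical.
Codon 3: AGC Ser / AGC Ser — identical.
Codon 4: UCA Ser / AGC Ser — synonymous.
Codon 5: GCA Ala / GCA Ala — identical.
Codon 6: AAG Lys / AAA Lys — synonymous.
Codon 7: GUU Val / GUU Val — identical.
Codon 8: UUA Leu / UUA Leu — identical.
Codon 9: GCU Ala / GCU Ala — identical.
Nonsynonymous differences: 0.

0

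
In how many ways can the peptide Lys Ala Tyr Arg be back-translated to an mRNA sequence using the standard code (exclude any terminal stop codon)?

Lys: 2 codons.
Ala: 4 codons.
Tyr: 2 codons.
Arg: 6 codons.
2 × 4 × 2 × 6 = 96.

96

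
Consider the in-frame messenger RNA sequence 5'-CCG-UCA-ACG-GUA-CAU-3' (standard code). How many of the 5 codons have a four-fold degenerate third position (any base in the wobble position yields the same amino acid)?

Codon 1 CCG (Pro): third position 4-fold.
Codon 2 UCA (Ser): third position 4-fold.
Codon 3 ACG (Thr): third position 4-fold.
Codon 4 GUA (Val): third position 4-fold.
Codon 5 CAU (His): third position 2-fold.
Four-fold degenerate third positions: 4.

4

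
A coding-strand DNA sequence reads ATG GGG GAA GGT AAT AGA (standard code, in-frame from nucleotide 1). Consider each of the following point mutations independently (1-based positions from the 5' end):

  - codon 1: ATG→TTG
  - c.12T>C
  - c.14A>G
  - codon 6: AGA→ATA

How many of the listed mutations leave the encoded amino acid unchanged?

Codon 1: ATG (Met) → TTG (Leu) — missense.
Codon 4: GGT (Gly) → GGC (Gly) — synonymous.
Codon 5: AAT (Asn) → AGT (Ser) — missense.
Codon 6: AGA (Arg) → ATA (Ile) — missense.
Synonymous: 1 of 4.

1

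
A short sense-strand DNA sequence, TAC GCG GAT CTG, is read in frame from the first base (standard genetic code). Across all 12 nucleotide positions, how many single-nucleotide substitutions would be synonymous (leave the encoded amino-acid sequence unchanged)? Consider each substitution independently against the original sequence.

9

Codon 1 (TAC, Tyr): 1 synonymous substitution.
Codon 2 (GCG, Ala): 3 synonymous substitutions.
Codon 3 (GAT, Asp): 1 synonymous substitution.
Codon 4 (CTG, Leu): 4 synonymous substitutions.
Total: 1 + 3 + 1 + 4 = 9.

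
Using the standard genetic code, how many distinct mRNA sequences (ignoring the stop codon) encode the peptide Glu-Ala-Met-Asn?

Glu: 2 codons.
Ala: 4 codons.
Met: 1 codon.
Asn: 2 codons.
2 × 4 × 1 × 2 = 16.

16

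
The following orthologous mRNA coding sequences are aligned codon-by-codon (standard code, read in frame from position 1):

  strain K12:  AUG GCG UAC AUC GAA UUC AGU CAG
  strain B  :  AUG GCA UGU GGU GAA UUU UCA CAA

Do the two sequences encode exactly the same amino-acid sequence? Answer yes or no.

no

Codon 1: AUG Met / AUG Met — identical.
Codon 2: GCG Ala / GCA Ala — synonymous.
Codon 3: UAC Tyr / UGU Cys — nonsynonymous.
Codon 4: AUC Ile / GGU Gly — nonsynonymous.
Codon 5: GAA Glu / GAA Glu — identical.
Codon 6: UUC Phe / UUU Phe — synonymous.
Codon 7: AGU Ser / UCA Ser — synonymous.
Codon 8: CAG Gln / CAA Gln — synonymous.
Nonsynonymous differences: 2 → different protein.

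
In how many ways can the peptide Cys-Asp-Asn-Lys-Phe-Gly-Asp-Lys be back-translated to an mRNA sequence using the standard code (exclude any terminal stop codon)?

Cys: 2 codons.
Asp: 2 codons.
Asn: 2 codons.
Lys: 2 codons.
Phe: 2 codons.
Gly: 4 codons.
Asp: 2 codons.
Lys: 2 codons.
2 × 2 × 2 × 2 × 2 × 4 × 2 × 2 = 512.

512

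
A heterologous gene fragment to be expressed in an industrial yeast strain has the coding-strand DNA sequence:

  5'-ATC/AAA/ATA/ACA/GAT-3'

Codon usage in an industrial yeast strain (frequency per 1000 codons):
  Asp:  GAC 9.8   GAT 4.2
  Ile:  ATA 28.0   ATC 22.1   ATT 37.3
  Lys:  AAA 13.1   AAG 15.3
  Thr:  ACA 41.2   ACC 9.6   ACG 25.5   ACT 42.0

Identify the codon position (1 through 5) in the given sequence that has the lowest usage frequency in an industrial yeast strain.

Codon 1 ATC (Ile): 22.1 per 1000.
Codon 2 AAA (Lys): 13.1 per 1000.
Codon 3 ATA (Ile): 28.0 per 1000.
Codon 4 ACA (Thr): 41.2 per 1000.
Codon 5 GAT (Asp): 4.2 per 1000.
Lowest frequency is 4.2 at codon 5.

5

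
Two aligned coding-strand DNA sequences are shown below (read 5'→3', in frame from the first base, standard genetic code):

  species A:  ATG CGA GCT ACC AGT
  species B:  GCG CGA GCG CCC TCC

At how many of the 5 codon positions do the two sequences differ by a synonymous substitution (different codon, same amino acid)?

Codon 1: ATG Met / GCG Ala — nonsynonymous.
Codon 2: CGA Arg / CGA Arg — identical.
Codon 3: GCT Ala / GCG Ala — synonymous.
Codon 4: ACC Thr / CCC Pro — nonsynonymous.
Codon 5: AGT Ser / TCC Ser — synonymous.
Synonymous differences: 2.

2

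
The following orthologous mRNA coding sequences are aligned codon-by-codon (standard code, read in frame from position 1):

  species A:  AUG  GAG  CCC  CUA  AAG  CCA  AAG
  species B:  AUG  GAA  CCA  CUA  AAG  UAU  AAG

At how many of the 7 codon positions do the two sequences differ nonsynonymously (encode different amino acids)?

1

Codon 1: AUG Met / AUG Met — identical.
Codon 2: GAG Glu / GAA Glu — synonymous.
Codon 3: CCC Pro / CCA Pro — synonymous.
Codon 4: CUA Leu / CUA Leu — identical.
Codon 5: AAG Lys / AAG Lys — identical.
Codon 6: CCA Pro / UAU Tyr — nonsynonymous.
Codon 7: AAG Lys / AAG Lys — identical.
Nonsynonymous differences: 1.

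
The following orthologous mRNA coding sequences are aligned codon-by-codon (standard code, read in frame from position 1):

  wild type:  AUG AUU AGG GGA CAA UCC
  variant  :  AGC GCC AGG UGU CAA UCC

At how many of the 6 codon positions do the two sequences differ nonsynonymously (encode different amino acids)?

Codon 1: AUG Met / AGC Ser — nonsynonymous.
Codon 2: AUU Ile / GCC Ala — nonsynonymous.
Codon 3: AGG Arg / AGG Arg — identical.
Codon 4: GGA Gly / UGU Cys — nonsynonymous.
Codon 5: CAA Gln / CAA Gln — identical.
Codon 6: UCC Ser / UCC Ser — identical.
Nonsynonymous differences: 3.

3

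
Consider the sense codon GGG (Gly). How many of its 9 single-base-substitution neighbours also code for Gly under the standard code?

Position 1: none → 0 synonymous.
Position 2: none → 0 synonymous.
Position 3: GGU, GGC, GGA → 3 synonymous.
Total: 0 + 0 + 3 = 3.

3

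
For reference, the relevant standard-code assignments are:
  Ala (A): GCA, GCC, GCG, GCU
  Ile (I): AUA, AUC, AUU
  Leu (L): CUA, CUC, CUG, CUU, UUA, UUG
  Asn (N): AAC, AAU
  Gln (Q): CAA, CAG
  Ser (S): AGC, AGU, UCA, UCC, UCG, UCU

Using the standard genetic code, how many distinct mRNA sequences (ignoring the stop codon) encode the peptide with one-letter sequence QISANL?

1728

Gln: 2 codons.
Ile: 3 codons.
Ser: 6 codons.
Ala: 4 codons.
Asn: 2 codons.
Leu: 6 codons.
2 × 3 × 6 × 4 × 2 × 6 = 1728.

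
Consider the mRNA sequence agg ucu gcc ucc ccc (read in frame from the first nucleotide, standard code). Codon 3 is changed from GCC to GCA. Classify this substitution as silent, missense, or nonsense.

Position 9 falls in codon 3: GCC → Ala.
After the substitution the codon is GCA → Ala.
Both encode Ala, so the change is synonymous.

silent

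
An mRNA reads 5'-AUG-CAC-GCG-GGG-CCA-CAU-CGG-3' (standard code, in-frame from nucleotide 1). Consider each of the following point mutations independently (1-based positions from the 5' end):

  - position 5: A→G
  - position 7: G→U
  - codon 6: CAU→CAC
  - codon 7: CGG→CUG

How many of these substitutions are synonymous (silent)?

Codon 2: CAC (His) → CGC (Arg) — missense.
Codon 3: GCG (Ala) → UCG (Ser) — missense.
Codon 6: CAU (His) → CAC (His) — synonymous.
Codon 7: CGG (Arg) → CUG (Leu) — missense.
Synonymous: 1 of 4.

1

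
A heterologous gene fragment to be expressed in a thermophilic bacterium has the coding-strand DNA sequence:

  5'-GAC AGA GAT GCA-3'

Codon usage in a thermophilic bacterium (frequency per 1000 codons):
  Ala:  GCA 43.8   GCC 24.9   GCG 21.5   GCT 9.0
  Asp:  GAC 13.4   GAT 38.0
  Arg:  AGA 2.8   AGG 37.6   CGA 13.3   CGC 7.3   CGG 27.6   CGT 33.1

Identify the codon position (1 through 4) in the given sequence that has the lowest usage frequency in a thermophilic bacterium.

Codon 1 GAC (Asp): 13.4 per 1000.
Codon 2 AGA (Arg): 2.8 per 1000.
Codon 3 GAT (Asp): 38.0 per 1000.
Codon 4 GCA (Ala): 43.8 per 1000.
Lowest frequency is 2.8 at codon 2.

2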